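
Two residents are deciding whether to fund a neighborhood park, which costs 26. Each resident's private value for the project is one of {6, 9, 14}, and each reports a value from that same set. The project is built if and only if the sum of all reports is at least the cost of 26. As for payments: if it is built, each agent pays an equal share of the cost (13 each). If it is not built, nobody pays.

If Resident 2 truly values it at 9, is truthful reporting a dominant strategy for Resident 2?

Check each profile of the others' reports and compare truth against every alternative report.
Others report (6): truth gives 0, best alternative gives 0.
Others report (9): truth gives 0, best alternative gives 0.
Others report (14): truth gives 0, best alternative gives 0.
In every case the truthful report is at least as good as any alternative, so it is a dominant strategy.

Yes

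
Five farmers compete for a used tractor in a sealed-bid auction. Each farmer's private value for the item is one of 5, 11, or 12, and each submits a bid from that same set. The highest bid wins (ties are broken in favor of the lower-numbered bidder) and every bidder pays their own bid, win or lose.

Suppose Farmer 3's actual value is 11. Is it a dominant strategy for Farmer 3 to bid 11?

Consider the case where Farmer 1 bids 5, Farmer 2 bids 5, Farmer 4 bids 5 and Farmer 5 bids 12.
Truthful bid 11: loses but pays 11, utility -11.
Bid 5 instead: loses but pays 5, utility -5.
Since -5 > -11, bidding 5 is strictly better here, so truthful bidding is not dominant.

No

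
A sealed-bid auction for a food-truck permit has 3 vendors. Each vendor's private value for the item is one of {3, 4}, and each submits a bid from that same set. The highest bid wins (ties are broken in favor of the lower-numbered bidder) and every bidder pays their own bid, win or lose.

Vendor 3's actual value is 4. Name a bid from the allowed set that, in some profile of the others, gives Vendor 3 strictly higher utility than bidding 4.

3

Suppose Vendor 1 bids 3 and Vendor 2 bids 4.
Bid 4: loses but pays 4, utility -4.
Bid 3: loses but pays 3, utility -3.
So bidding 3 beats truth here (-3 > -4).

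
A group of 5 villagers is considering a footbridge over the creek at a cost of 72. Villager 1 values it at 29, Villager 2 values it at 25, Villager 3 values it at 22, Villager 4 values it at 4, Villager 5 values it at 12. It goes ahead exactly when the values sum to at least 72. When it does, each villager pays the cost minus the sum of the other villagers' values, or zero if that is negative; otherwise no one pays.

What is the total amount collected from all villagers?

16

Total value 92 ≥ cost 72, so it is built.
Villager 1: others sum to 63; max(0, 72 - 63) = 9.
Villager 2: others sum to 67; max(0, 72 - 67) = 5.
Villager 3: others sum to 70; max(0, 72 - 70) = 2.
Villager 4: others sum to 88; max(0, 72 - 88) = 0.
Villager 5: others sum to 80; max(0, 72 - 80) = 0.
Total collected = 9 + 5 + 2 + 0 + 0 = 16.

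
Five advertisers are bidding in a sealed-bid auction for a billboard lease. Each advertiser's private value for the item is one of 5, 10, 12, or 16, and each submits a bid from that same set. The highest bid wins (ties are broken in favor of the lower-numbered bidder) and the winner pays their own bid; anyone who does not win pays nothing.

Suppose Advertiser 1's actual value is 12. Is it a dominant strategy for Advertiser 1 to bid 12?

No

Consider the case where Advertiser 2 bids 5, Advertiser 3 bids 5, Advertiser 4 bids 5 and Advertiser 5 bids 5.
Truthful bid 12: wins, pays 12, utility 12 - 12 = 0.
Bid 5 instead: wins, pays 5, utility 12 - 5 = 7.
Since 7 > 0, bidding 5 is strictly better here, so truthful bidding is not dominant.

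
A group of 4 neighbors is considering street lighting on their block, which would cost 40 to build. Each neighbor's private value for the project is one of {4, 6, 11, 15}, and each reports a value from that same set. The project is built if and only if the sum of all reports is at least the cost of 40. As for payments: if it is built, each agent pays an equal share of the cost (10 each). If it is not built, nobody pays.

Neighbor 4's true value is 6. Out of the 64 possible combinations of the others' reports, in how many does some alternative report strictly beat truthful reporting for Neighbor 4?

Others report (4, 15, 15): truth gives -4; report 4 gives 0 > -4. Violating.
Others report (15, 4, 15): truth gives -4; report 4 gives 0 > -4. Violating.
Others report (15, 15, 4): truth gives -4; report 4 gives 0 > -4. Violating.
Others report (4, 4, 4): truth gives 0; no alternative beats it.
Others report (4, 4, 6): truth gives 0; no alternative beats it.
(Checking all 64 profiles: 3 have a profitable deviation, 61 do not.)

3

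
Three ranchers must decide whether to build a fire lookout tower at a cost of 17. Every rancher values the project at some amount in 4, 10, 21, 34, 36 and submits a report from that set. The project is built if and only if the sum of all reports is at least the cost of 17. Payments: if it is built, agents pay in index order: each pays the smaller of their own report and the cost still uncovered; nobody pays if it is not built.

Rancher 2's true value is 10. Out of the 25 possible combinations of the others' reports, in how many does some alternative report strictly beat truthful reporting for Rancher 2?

9

Others report (4, 10): truth gives 0; report 4 gives 6 > 0. Violating.
Others report (4, 21): truth gives 0; report 4 gives 6 > 0. Violating.
Others report (4, 34): truth gives 0; report 4 gives 6 > 0. Violating.
Others report (4, 36): truth gives 0; report 4 gives 6 > 0. Violating.
Others report (4, 4): truth gives 0; no alternative beats it.
Others report (21, 4): truth gives 10; no alternative beats it.
(Checking all 25 profiles: 9 have a profitable deviation, 16 do not.)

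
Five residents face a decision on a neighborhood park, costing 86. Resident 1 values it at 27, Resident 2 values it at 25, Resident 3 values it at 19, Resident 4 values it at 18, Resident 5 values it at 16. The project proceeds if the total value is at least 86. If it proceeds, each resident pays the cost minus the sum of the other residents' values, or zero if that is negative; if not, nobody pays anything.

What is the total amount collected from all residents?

Total value 105 ≥ cost 86, so it is built.
Resident 1: others sum to 78; max(0, 86 - 78) = 8.
Resident 2: others sum to 80; max(0, 86 - 80) = 6.
Resident 3: others sum to 86; max(0, 86 - 86) = 0.
Resident 4: others sum to 87; max(0, 86 - 87) = 0.
Resident 5: others sum to 89; max(0, 86 - 89) = 0.
Total collected = 8 + 6 + 0 + 0 + 0 = 14.

14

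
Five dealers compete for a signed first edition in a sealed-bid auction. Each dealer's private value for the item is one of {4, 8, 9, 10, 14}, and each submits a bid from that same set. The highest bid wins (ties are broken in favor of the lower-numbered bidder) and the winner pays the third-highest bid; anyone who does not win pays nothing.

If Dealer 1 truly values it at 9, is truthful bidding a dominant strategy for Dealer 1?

No

Consider the case where Dealer 2 bids 4, Dealer 3 bids 4, Dealer 4 bids 4 and Dealer 5 bids 10.
Truthful bid 9: loses, pays 0, utility 0.
Bid 10 instead: wins, pays 4, utility 9 - 4 = 5.
Since 5 > 0, bidding 10 is strictly better here, so truthful bidding is not dominant.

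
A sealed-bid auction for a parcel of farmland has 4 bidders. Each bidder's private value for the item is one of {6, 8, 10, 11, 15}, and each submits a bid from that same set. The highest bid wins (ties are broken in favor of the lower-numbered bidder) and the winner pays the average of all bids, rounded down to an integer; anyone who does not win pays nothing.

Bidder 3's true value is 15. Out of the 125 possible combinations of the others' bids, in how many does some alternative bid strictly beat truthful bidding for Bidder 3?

Others bid (6, 6, 6): truth gives 7; bid 8 gives 9 > 7. Violating.
Others bid (6, 6, 8): truth gives 7; bid 8 gives 8 > 7. Violating.
Others bid (6, 6, 10): truth gives 6; bid 10 gives 7 > 6. Violating.
Others bid (6, 6, 11): truth gives 6; bid 11 gives 7 > 6. Violating.
Others bid (6, 6, 15): truth gives 5; no alternative beats it.
Others bid (6, 8, 15): truth gives 4; no alternative beats it.
(Checking all 125 profiles: 36 have a profitable deviation, 89 do not.)

36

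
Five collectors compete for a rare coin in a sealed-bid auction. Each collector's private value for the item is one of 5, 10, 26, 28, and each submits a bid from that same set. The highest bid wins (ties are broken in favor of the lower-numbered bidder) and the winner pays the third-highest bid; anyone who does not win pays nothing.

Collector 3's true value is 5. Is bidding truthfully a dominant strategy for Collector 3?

Yes

Check each profile of the others' bids and compare truth against every alternative bid.
Others bid (5, 5, 10, 10): truth gives 0, best alternative gives -5.
Others bid (5, 5, 5, 5): truth gives 0, best alternative gives 0.
Others bid (5, 5, 5, 10): truth gives 0, best alternative gives 0.
Others bid (5, 5, 5, 26): truth gives 0, best alternative gives 0.
Others bid (5, 5, 5, 28): truth gives 0, best alternative gives 0.
Others bid (5, 5, 10, 5): truth gives 0, best alternative gives 0.
(Remaining 250 profiles checked similarly; truth is weakly best in each.)
In every case the truthful bid is at least as good as any alternative, so it is a dominant strategy.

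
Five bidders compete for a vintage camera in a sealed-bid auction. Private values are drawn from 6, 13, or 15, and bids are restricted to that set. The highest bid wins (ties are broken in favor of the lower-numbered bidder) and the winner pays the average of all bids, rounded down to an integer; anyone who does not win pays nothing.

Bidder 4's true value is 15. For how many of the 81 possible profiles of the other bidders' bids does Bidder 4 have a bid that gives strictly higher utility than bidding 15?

1

Others bid (6, 6, 6, 13): truth gives 6; bid 13 gives 7 > 6. Violating.
Others bid (6, 6, 6, 6): truth gives 8; no alternative beats it.
Others bid (6, 6, 6, 15): truth gives 6; no alternative beats it.
(Checking all 81 profiles: 1 has a profitable deviation, 80 do not.)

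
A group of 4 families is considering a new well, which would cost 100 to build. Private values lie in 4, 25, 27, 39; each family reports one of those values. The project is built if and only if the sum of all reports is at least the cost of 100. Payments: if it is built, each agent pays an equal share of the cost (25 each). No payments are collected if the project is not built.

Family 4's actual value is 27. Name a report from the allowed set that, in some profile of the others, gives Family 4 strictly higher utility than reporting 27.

39

Suppose Family 1 reports 4, Family 2 reports 25 and Family 3 reports 39.
Report 27: project not built, utility 0.
Report 39: project built, pays 25, utility 27 - 25 = 2.
So reporting 39 beats truth here (2 > 0).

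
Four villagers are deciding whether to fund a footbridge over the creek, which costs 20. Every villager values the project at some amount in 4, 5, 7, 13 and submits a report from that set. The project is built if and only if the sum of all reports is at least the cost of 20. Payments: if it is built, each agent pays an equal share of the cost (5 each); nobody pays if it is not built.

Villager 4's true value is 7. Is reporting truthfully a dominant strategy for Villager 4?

Consider the case where Villager 1 reports 4, Villager 2 reports 4 and Villager 3 reports 4.
Truthful report 7: project not built, utility 0.
Report 13 instead: project built, pays 5, utility 7 - 5 = 2.
Since 2 > 0, reporting 13 is strictly better here, so truthful reporting is not dominant.

No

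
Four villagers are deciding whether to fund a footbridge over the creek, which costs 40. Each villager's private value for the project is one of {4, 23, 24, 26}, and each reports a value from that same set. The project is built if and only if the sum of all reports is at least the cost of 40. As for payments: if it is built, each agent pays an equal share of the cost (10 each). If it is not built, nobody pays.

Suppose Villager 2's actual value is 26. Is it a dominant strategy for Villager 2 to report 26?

Check each profile of the others' reports and compare truth against every alternative report.
Others report (4, 4, 23): truth gives 16, best alternative gives 16.
Others report (4, 4, 24): truth gives 16, best alternative gives 16.
Others report (4, 4, 26): truth gives 16, best alternative gives 16.
Others report (4, 23, 4): truth gives 16, best alternative gives 16.
Others report (4, 23, 23): truth gives 16, best alternative gives 16.
Others report (4, 23, 24): truth gives 16, best alternative gives 16.
(Remaining 58 profiles checked similarly; truth is weakly best in each.)
In every case the truthful report is at least as good as any alternative, so it is a dominant strategy.

Yes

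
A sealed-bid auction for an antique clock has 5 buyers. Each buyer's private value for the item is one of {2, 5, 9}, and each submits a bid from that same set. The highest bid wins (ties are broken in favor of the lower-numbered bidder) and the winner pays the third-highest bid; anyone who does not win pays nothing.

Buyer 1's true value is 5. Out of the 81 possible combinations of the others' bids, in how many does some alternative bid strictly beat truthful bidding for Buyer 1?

4

Others bid (2, 2, 2, 9): truth gives 0; bid 9 gives 3 > 0. Violating.
Others bid (2, 2, 9, 2): truth gives 0; bid 9 gives 3 > 0. Violating.
Others bid (2, 9, 2, 2): truth gives 0; bid 9 gives 3 > 0. Violating.
Others bid (9, 2, 2, 2): truth gives 0; bid 9 gives 3 > 0. Violating.
Others bid (2, 2, 2, 2): truth gives 3; no alternative beats it.
Others bid (2, 2, 2, 5): truth gives 3; no alternative beats it.
(Checking all 81 profiles: 4 have a profitable deviation, 77 do not.)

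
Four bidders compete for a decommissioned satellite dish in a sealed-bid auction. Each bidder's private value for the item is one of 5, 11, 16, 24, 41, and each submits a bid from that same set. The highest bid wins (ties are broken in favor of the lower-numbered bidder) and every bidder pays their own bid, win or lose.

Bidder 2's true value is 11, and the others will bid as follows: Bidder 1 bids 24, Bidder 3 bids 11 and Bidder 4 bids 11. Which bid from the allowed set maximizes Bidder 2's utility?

5

Bid 5: loses but pays 5, utility -5.
Bid 11: loses but pays 11, utility -11.
Bid 16: loses but pays 16, utility -16.
Bid 24: loses but pays 24, utility -24.
Bid 41: wins, pays 41, utility 11 - 41 = -30.
The best choice is 5 with utility -5.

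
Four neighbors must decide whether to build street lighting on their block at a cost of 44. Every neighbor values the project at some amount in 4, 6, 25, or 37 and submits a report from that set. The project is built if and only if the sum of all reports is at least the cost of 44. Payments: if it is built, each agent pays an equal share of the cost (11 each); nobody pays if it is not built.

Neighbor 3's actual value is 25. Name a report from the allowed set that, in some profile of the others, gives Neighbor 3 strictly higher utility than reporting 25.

37

Suppose Neighbor 1 reports 4, Neighbor 2 reports 4 and Neighbor 4 reports 4.
Report 25: project not built, utility 0.
Report 37: project built, pays 11, utility 25 - 11 = 14.
So reporting 37 beats truth here (14 > 0).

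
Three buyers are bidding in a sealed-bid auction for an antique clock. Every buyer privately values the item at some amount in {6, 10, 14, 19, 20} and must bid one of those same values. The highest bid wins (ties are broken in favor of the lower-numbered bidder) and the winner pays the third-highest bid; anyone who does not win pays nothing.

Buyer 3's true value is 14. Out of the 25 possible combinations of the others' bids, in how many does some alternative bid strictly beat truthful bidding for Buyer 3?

Others bid (6, 14): truth gives 0; bid 19 gives 8 > 0. Violating.
Others bid (6, 19): truth gives 0; bid 20 gives 8 > 0. Violating.
Others bid (10, 14): truth gives 0; bid 19 gives 4 > 0. Violating.
Others bid (10, 19): truth gives 0; bid 20 gives 4 > 0. Violating.
Others bid (6, 6): truth gives 8; no alternative beats it.
Others bid (6, 10): truth gives 8; no alternative beats it.
(Checking all 25 profiles: 8 have a profitable deviation, 17 do not.)

8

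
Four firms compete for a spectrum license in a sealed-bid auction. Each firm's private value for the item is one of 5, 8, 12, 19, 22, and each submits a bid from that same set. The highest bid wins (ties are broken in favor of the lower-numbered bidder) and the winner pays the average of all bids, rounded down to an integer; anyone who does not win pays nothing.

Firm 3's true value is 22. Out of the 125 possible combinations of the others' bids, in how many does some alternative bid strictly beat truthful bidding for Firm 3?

Others bid (5, 5, 5): truth gives 13; bid 8 gives 17 > 13. Violating.
Others bid (5, 5, 8): truth gives 12; bid 8 gives 16 > 12. Violating.
Others bid (5, 5, 12): truth gives 11; bid 12 gives 14 > 11. Violating.
Others bid (5, 8, 5): truth gives 12; bid 12 gives 15 > 12. Violating.
Others bid (5, 5, 19): truth gives 10; no alternative beats it.
Others bid (5, 5, 22): truth gives 9; no alternative beats it.
(Checking all 125 profiles: 28 have a profitable deviation, 97 do not.)

28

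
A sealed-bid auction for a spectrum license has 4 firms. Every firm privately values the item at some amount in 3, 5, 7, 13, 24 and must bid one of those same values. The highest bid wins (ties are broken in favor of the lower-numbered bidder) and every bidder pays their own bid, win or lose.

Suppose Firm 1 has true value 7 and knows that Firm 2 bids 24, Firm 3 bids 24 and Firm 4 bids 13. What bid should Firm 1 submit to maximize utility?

Bid 3: loses but pays 3, utility -3.
Bid 5: loses but pays 5, utility -5.
Bid 7: loses but pays 7, utility -7.
Bid 13: loses but pays 13, utility -13.
Bid 24: wins, pays 24, utility 7 - 24 = -17.
The best choice is 3 with utility -3.

3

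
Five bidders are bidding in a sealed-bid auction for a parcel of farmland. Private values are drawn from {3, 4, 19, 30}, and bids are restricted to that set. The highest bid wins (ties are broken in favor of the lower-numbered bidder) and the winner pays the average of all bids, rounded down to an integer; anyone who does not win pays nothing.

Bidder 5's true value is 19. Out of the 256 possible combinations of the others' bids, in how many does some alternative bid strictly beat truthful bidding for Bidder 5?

65

Others bid (3, 3, 3, 3): truth gives 13; bid 4 gives 16 > 13. Violating.
Others bid (3, 3, 3, 19): truth gives 0; bid 30 gives 8 > 0. Violating.
Others bid (3, 3, 4, 19): truth gives 0; bid 30 gives 8 > 0. Violating.
Others bid (3, 3, 19, 3): truth gives 0; bid 30 gives 8 > 0. Violating.
Others bid (3, 3, 3, 4): truth gives 13; no alternative beats it.
Others bid (3, 3, 3, 30): truth gives 0; no alternative beats it.
(Checking all 256 profiles: 65 have a profitable deviation, 191 do not.)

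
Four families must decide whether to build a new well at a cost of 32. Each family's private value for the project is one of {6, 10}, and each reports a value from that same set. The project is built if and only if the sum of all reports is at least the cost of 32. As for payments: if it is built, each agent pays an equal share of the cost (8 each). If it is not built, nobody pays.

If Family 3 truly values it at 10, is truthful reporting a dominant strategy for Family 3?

Yes

Check each profile of the others' reports and compare truth against every alternative report.
Others report (6, 6, 10): truth gives 2, best alternative gives 0.
Others report (6, 10, 6): truth gives 2, best alternative gives 0.
Others report (10, 6, 6): truth gives 2, best alternative gives 0.
Others report (6, 10, 10): truth gives 2, best alternative gives 2.
Others report (10, 6, 10): truth gives 2, best alternative gives 2.
Others report (10, 10, 6): truth gives 2, best alternative gives 2.
(Remaining 2 profiles checked similarly; truth is weakly best in each.)
In every case the truthful report is at least as good as any alternative, so it is a dominant strategy.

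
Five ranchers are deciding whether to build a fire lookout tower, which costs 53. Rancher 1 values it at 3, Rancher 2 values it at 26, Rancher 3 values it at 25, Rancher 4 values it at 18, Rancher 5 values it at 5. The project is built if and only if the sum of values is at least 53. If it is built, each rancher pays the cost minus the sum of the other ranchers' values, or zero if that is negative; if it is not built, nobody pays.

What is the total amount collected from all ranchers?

3

Total value 77 ≥ cost 53, so it is built.
Rancher 1: others sum to 74; max(0, 53 - 74) = 0.
Rancher 2: others sum to 51; max(0, 53 - 51) = 2.
Rancher 3: others sum to 52; max(0, 53 - 52) = 1.
Rancher 4: others sum to 59; max(0, 53 - 59) = 0.
Rancher 5: others sum to 72; max(0, 53 - 72) = 0.
Total collected = 0 + 2 + 1 + 0 + 0 = 3.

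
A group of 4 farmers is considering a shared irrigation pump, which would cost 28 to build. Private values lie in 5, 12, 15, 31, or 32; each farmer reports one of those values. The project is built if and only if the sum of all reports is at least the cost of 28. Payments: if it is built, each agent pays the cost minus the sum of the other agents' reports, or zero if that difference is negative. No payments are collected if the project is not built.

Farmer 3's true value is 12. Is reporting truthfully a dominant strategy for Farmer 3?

Check each profile of the others' reports and compare truth against every alternative report.
Others report (5, 5, 31): truth gives 12, best alternative gives 12.
Others report (5, 5, 32): truth gives 12, best alternative gives 12.
Others report (5, 12, 12): truth gives 12, best alternative gives 12.
Others report (5, 12, 15): truth gives 12, best alternative gives 12.
Others report (5, 12, 31): truth gives 12, best alternative gives 12.
Others report (5, 12, 32): truth gives 12, best alternative gives 12.
(Remaining 119 profiles checked similarly; truth is weakly best in each.)
In every case the truthful report is at least as good as any alternative, so it is a dominant strategy.

Yes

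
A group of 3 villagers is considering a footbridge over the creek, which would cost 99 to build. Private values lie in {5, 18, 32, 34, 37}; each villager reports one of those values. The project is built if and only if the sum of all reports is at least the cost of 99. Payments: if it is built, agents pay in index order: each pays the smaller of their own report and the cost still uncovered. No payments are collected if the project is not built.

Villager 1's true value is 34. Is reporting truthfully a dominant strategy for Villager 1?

No

Consider the case where Villager 2 reports 32 and Villager 3 reports 37.
Truthful report 34: project built, pays 34, utility 34 - 34 = 0.
Report 32 instead: project built, pays 32, utility 34 - 32 = 2.
Since 2 > 0, reporting 32 is strictly better here, so truthful reporting is not dominant.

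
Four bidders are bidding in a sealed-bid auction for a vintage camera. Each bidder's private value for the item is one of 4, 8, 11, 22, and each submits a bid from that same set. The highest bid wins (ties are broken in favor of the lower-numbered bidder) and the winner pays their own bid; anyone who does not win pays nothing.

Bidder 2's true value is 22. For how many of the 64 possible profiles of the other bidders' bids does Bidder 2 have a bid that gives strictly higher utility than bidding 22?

18

Others bid (4, 4, 4): truth gives 0; bid 8 gives 14 > 0. Violating.
Others bid (4, 4, 8): truth gives 0; bid 8 gives 14 > 0. Violating.
Others bid (4, 4, 11): truth gives 0; bid 11 gives 11 > 0. Violating.
Others bid (4, 8, 4): truth gives 0; bid 8 gives 14 > 0. Violating.
Others bid (4, 4, 22): truth gives 0; no alternative beats it.
Others bid (4, 8, 22): truth gives 0; no alternative beats it.
(Checking all 64 profiles: 18 have a profitable deviation, 46 do not.)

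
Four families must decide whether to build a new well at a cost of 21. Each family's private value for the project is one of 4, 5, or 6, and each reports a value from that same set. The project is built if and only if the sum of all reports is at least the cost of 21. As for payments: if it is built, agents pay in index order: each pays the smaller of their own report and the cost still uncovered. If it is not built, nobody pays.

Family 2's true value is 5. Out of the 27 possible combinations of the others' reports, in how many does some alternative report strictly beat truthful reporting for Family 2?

4

Others report (5, 6, 6): truth gives 0; report 4 gives 1 > 0. Violating.
Others report (6, 5, 6): truth gives 0; report 4 gives 1 > 0. Violating.
Others report (6, 6, 5): truth gives 0; report 4 gives 1 > 0. Violating.
Others report (6, 6, 6): truth gives 0; report 4 gives 1 > 0. Violating.
Others report (4, 4, 4): truth gives 0; no alternative beats it.
Others report (4, 4, 5): truth gives 0; no alternative beats it.
(Checking all 27 profiles: 4 have a profitable deviation, 23 do not.)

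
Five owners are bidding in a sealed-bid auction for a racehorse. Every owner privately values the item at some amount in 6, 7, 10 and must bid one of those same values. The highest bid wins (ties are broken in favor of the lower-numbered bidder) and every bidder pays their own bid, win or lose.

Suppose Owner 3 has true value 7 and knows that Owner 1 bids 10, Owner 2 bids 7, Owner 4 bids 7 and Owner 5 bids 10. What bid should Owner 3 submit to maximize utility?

Bid 6: loses but pays 6, utility -6.
Bid 7: loses but pays 7, utility -7.
Bid 10: loses but pays 10, utility -10.
The best choice is 6 with utility -6.

6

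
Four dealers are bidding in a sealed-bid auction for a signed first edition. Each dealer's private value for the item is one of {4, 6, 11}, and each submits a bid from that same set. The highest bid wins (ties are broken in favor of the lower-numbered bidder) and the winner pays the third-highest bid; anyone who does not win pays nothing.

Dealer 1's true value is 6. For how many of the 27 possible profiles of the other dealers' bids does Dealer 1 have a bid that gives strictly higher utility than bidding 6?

3

Others bid (4, 4, 11): truth gives 0; bid 11 gives 2 > 0. Violating.
Others bid (4, 11, 4): truth gives 0; bid 11 gives 2 > 0. Violating.
Others bid (11, 4, 4): truth gives 0; bid 11 gives 2 > 0. Violating.
Others bid (4, 4, 4): truth gives 2; no alternative beats it.
Others bid (4, 4, 6): truth gives 2; no alternative beats it.
(Checking all 27 profiles: 3 have a profitable deviation, 24 do not.)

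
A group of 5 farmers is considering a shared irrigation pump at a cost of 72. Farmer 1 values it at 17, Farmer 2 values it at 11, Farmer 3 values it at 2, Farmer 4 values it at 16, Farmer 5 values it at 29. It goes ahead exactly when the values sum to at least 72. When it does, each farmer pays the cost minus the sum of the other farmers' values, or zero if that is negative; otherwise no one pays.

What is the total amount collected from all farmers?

Total value 75 ≥ cost 72, so it is built.
Farmer 1: others sum to 58; max(0, 72 - 58) = 14.
Farmer 2: others sum to 64; max(0, 72 - 64) = 8.
Farmer 3: others sum to 73; max(0, 72 - 73) = 0.
Farmer 4: others sum to 59; max(0, 72 - 59) = 13.
Farmer 5: others sum to 46; max(0, 72 - 46) = 26.
Total collected = 14 + 8 + 0 + 13 + 26 = 61.

61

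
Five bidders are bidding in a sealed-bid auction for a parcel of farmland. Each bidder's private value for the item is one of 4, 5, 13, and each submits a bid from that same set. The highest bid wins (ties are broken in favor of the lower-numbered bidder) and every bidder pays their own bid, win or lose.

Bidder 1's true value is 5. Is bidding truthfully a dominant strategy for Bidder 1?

Consider the case where Bidder 2 bids 4, Bidder 3 bids 4, Bidder 4 bids 4 and Bidder 5 bids 4.
Truthful bid 5: wins, pays 5, utility 5 - 5 = 0.
Bid 4 instead: wins, pays 4, utility 5 - 4 = 1.
Since 1 > 0, bidding 4 is strictly better here, so truthful bidding is not dominant.

No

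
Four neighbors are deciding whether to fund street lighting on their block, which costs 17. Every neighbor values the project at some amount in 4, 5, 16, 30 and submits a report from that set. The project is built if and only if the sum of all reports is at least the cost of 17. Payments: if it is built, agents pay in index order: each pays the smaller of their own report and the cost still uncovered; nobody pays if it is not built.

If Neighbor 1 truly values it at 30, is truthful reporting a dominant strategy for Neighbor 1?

Consider the case where Neighbor 2 reports 4, Neighbor 3 reports 4 and Neighbor 4 reports 4.
Truthful report 30: project built, pays 17, utility 30 - 17 = 13.
Report 5 instead: project built, pays 5, utility 30 - 5 = 25.
Since 25 > 13, reporting 5 is strictly better here, so truthful reporting is not dominant.

No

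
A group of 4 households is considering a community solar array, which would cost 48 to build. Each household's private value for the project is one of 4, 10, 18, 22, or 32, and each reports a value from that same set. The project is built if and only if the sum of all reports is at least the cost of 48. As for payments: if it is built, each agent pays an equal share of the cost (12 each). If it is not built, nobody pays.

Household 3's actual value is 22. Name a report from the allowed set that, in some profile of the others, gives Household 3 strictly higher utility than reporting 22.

32

Suppose Household 1 reports 4, Household 2 reports 4 and Household 4 reports 10.
Report 22: project not built, utility 0.
Report 32: project built, pays 12, utility 22 - 12 = 10.
So reporting 32 beats truth here (10 > 0).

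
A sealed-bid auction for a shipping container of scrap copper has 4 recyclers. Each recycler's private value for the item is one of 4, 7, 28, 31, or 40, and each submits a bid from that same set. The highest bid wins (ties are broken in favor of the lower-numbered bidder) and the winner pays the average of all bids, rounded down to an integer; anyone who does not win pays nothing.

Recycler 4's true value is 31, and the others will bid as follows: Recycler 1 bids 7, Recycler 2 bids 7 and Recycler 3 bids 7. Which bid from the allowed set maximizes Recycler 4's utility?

28

Bid 4: loses, pays 0, utility 0.
Bid 7: loses, pays 0, utility 0.
Bid 28: wins, pays 12, utility 31 - 12 = 19.
Bid 31: wins, pays 13, utility 31 - 13 = 18.
Bid 40: wins, pays 15, utility 31 - 15 = 16.
The best choice is 28 with utility 19.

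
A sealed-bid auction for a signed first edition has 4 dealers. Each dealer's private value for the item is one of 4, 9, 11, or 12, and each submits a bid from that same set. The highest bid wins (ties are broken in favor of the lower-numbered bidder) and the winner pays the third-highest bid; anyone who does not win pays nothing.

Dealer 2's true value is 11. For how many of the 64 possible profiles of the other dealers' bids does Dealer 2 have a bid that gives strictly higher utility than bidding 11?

Others bid (4, 4, 12): truth gives 0; bid 12 gives 7 > 0. Violating.
Others bid (4, 9, 12): truth gives 0; bid 12 gives 2 > 0. Violating.
Others bid (4, 12, 4): truth gives 0; bid 12 gives 7 > 0. Violating.
Others bid (4, 12, 9): truth gives 0; bid 12 gives 2 > 0. Violating.
Others bid (4, 4, 4): truth gives 7; no alternative beats it.
Others bid (4, 4, 9): truth gives 7; no alternative beats it.
(Checking all 64 profiles: 12 have a profitable deviation, 52 do not.)

12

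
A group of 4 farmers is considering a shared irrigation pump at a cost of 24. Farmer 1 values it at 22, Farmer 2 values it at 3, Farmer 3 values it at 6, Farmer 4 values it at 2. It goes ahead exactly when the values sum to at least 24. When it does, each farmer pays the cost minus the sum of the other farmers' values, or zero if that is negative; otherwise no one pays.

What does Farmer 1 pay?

Total value 33 ≥ cost 24, so the project is built.
The other farmers' values sum to 11.
Cost minus that sum is 24 - 11 = 13.

13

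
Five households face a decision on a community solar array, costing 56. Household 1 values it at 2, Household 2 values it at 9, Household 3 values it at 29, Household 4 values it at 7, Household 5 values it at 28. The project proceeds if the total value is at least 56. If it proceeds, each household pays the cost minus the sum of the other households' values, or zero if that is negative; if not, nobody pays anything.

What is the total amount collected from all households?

Total value 75 ≥ cost 56, so it is built.
Household 1: others sum to 73; max(0, 56 - 73) = 0.
Household 2: others sum to 66; max(0, 56 - 66) = 0.
Household 3: others sum to 46; max(0, 56 - 46) = 10.
Household 4: others sum to 68; max(0, 56 - 68) = 0.
Household 5: others sum to 47; max(0, 56 - 47) = 9.
Total collected = 0 + 0 + 10 + 0 + 9 = 19.

19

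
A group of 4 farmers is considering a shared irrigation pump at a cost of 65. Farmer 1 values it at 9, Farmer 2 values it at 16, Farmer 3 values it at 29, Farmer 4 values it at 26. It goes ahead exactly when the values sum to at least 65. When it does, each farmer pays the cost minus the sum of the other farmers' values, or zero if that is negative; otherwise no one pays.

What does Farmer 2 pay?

1

Total value 80 ≥ cost 65, so the project is built.
The other farmers' values sum to 64.
Cost minus that sum is 65 - 64 = 1.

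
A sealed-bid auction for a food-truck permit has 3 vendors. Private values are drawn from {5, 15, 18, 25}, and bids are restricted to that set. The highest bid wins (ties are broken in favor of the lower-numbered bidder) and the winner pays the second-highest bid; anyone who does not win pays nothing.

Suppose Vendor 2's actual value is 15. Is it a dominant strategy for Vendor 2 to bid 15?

Check each profile of the others' bids and compare truth against every alternative bid.
Others bid (5, 5): truth gives 10, best alternative gives 10.
Others bid (5, 15): truth gives 0, best alternative gives 0.
Others bid (5, 18): truth gives 0, best alternative gives 0.
Others bid (5, 25): truth gives 0, best alternative gives 0.
Others bid (15, 5): truth gives 0, best alternative gives 0.
Others bid (15, 15): truth gives 0, best alternative gives 0.
(Remaining 10 profiles checked similarly; truth is weakly best in each.)
In every case the truthful bid is at least as good as any alternative, so it is a dominant strategy.

Yes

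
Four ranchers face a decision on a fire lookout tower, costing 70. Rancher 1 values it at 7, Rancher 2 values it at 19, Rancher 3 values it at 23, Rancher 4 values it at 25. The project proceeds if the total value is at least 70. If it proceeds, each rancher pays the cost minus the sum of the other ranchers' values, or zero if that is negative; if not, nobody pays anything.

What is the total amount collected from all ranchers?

Total value 74 ≥ cost 70, so it is built.
Rancher 1: others sum to 67; max(0, 70 - 67) = 3.
Rancher 2: others sum to 55; max(0, 70 - 55) = 15.
Rancher 3: others sum to 51; max(0, 70 - 51) = 19.
Rancher 4: others sum to 49; max(0, 70 - 49) = 21.
Total collected = 3 + 15 + 19 + 21 = 58.

58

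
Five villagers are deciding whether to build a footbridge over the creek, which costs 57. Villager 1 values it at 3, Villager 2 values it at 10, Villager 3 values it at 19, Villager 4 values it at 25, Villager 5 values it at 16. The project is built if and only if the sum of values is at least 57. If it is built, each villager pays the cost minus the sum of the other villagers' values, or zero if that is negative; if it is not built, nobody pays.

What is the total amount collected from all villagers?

12

Total value 73 ≥ cost 57, so it is built.
Villager 1: others sum to 70; max(0, 57 - 70) = 0.
Villager 2: others sum to 63; max(0, 57 - 63) = 0.
Villager 3: others sum to 54; max(0, 57 - 54) = 3.
Villager 4: others sum to 48; max(0, 57 - 48) = 9.
Villager 5: others sum to 57; max(0, 57 - 57) = 0.
Total collected = 0 + 0 + 3 + 9 + 0 = 12.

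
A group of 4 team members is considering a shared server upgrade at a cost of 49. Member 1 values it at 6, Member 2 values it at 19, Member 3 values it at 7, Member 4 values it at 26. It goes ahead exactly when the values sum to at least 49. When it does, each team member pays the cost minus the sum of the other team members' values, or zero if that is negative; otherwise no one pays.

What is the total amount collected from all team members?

27

Total value 58 ≥ cost 49, so it is built.
Member 1: others sum to 52; max(0, 49 - 52) = 0.
Member 2: others sum to 39; max(0, 49 - 39) = 10.
Member 3: others sum to 51; max(0, 49 - 51) = 0.
Member 4: others sum to 32; max(0, 49 - 32) = 17.
Total collected = 0 + 10 + 0 + 17 = 27.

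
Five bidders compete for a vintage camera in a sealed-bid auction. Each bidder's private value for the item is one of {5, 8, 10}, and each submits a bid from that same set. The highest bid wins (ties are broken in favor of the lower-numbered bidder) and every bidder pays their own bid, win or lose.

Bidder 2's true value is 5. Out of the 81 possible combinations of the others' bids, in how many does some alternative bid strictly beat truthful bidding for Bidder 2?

Others bid (5, 5, 5, 5): truth gives -5; bid 8 gives -3 > -5. Violating.
Others bid (5, 5, 5, 8): truth gives -5; bid 8 gives -3 > -5. Violating.
Others bid (5, 5, 8, 5): truth gives -5; bid 8 gives -3 > -5. Violating.
Others bid (5, 5, 8, 8): truth gives -5; bid 8 gives -3 > -5. Violating.
Others bid (5, 5, 5, 10): truth gives -5; no alternative beats it.
Others bid (5, 5, 8, 10): truth gives -5; no alternative beats it.
(Checking all 81 profiles: 8 have a profitable deviation, 73 do not.)

8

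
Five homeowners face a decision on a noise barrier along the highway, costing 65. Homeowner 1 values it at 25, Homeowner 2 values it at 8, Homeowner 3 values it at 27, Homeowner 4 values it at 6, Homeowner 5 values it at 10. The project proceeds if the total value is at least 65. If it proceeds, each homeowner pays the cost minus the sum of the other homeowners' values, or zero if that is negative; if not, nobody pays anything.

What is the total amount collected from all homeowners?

Total value 76 ≥ cost 65, so it is built.
Homeowner 1: others sum to 51; max(0, 65 - 51) = 14.
Homeowner 2: others sum to 68; max(0, 65 - 68) = 0.
Homeowner 3: others sum to 49; max(0, 65 - 49) = 16.
Homeowner 4: others sum to 70; max(0, 65 - 70) = 0.
Homeowner 5: others sum to 66; max(0, 65 - 66) = 0.
Total collected = 14 + 0 + 16 + 0 + 0 = 30.

30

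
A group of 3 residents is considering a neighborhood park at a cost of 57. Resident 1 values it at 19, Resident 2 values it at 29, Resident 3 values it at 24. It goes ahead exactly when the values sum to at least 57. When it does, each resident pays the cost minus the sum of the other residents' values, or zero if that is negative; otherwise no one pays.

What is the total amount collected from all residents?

Total value 72 ≥ cost 57, so it is built.
Resident 1: others sum to 53; max(0, 57 - 53) = 4.
Resident 2: others sum to 43; max(0, 57 - 43) = 14.
Resident 3: others sum to 48; max(0, 57 - 48) = 9.
Total collected = 4 + 14 + 9 = 27.

27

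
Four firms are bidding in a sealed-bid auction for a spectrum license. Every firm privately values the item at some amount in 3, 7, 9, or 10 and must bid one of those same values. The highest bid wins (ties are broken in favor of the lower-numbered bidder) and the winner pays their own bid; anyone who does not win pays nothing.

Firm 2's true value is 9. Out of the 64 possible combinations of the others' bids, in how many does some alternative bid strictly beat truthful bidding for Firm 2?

4

Others bid (3, 3, 3): truth gives 0; bid 7 gives 2 > 0. Violating.
Others bid (3, 3, 7): truth gives 0; bid 7 gives 2 > 0. Violating.
Others bid (3, 7, 3): truth gives 0; bid 7 gives 2 > 0. Violating.
Others bid (3, 7, 7): truth gives 0; bid 7 gives 2 > 0. Violating.
Others bid (3, 3, 9): truth gives 0; no alternative beats it.
Others bid (3, 3, 10): truth gives 0; no alternative beats it.
(Checking all 64 profiles: 4 have a profitable deviation, 60 do not.)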